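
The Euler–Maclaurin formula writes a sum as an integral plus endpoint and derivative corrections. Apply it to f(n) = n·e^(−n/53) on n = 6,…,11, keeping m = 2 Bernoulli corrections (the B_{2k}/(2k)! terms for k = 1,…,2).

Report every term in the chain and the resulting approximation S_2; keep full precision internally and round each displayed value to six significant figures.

S_2 ≈ 43.1841

Integral: ∫_6^11 x·e^(−x/53) dx = 36.0484.
Boundary: ½(f(6) + f(11)) = ½(5.35779 + 8.93832) = 7.14806.
Running total after boundary: 43.1965.
k=1: B_{2}/(2)! × [f^{(1)}(11) − f^{(1)}(6)] = 1/12 × (0.643927 − 0.791875) = -0.0123290.
After k=1: 43.1841.
k=2: B_{4}/(4)! × [f^{(3)}(11) − f^{(3)}(6)] = −1/720 × (0.000807788 − 0.000917695) = 1.52648e-07.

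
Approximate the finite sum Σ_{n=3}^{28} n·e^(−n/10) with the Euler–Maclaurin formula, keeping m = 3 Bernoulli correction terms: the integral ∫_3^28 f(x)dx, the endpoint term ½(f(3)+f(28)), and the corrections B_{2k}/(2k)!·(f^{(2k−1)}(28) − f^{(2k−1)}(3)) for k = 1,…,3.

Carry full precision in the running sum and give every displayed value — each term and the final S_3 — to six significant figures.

S_3 ≈ 75.1088

∫_3^28 x·e^(−x/10) dx evaluates to 73.1985.
Endpoint term: (f(3) + f(28))/2 = (2.22245 + 1.70268)/2 = 1.96257.
Integral + boundary = 75.1611.
Order-1 term: 1/12 · (-0.109458 − 0.518573) = -0.0523359.
After k=1: 75.1088.
Order-2 term: −1/720 · (0.000121620 − 0.0200021) = 2.76118e-05.
After k=2: 75.1088.
Order-3 term: 1/30240 · (1.33782e-05 − 0.000348185) = -1.10716e-08.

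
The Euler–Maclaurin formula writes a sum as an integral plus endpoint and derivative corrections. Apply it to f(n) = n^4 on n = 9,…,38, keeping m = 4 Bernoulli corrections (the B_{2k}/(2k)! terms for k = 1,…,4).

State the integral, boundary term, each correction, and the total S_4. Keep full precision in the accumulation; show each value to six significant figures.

S_4 ≈ 1.68991e+07

∫_9^38 x^4 dx evaluates to 1.58352e+07.
Endpoint term: (f(9) + f(38))/2 = (6561.00 + 2.08514e+06)/2 = 1.04585e+06.
Integral + boundary = 1.68811e+07.
Correction k=1: B_{2}/2! · (f^{(1)}(38) − f^{(1)}(9)) = 1/12 · (219488 − 2916.00) = 18047.7.
After k=1: 1.68991e+07.
Correction k=2: B_{4}/4! · (f^{(3)}(38) − f^{(3)}(9)) = −1/720 · (912.000 − 216.000) = -0.966667.
After k=2: 1.68991e+07.
Correction k=3: B_{6}/6! · (f^{(5)}(38) − f^{(5)}(9)) = 1/30240 · (0.00000 − 0.00000) = 0.00000.
After k=3: 1.68991e+07.
Correction k=4: B_{8}/8! · (f^{(7)}(38) − f^{(7)}(9)) = −1/1209600 · (0.00000 − 0.00000) = 0.00000.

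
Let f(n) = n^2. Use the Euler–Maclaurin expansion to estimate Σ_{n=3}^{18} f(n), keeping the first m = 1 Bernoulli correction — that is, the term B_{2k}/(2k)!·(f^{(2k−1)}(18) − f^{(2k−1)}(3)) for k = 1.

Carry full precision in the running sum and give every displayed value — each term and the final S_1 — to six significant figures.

S_1 ≈ 2104.00

Integral: ∫_3^18 x^2 dx = 1935.00.
Endpoint term: (f(3) + f(18))/2 = (9.00000 + 324.000)/2 = 166.500.
Integral + boundary = 2101.50.
Order-1 term: 1/12 · (36.0000 − 6.00000) = 2.50000.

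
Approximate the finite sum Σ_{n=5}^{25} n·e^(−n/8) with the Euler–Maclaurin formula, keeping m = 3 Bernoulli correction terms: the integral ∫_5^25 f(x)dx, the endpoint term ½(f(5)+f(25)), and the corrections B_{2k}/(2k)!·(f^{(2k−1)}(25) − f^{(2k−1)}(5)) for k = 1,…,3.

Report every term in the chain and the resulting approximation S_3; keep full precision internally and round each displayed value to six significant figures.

∫_5^25 x·e^(−x/8) dx evaluates to 44.0678.
Endpoint term: (f(5) + f(25))/2 = (2.67631 + 1.09842)/2 = 1.88737.
Integral + boundary = 45.9552.
k=1: B_{2}/(2)! × [f^{(1)}(25) − f^{(1)}(5)] = 1/12 × (-0.0933660 − 0.200723) = -0.0245074.
After k=1: 45.9307.
k=2: B_{4}/(4)! × [f^{(3)}(25) − f^{(3)}(5)] = −1/720 × (-8.58143e-05 − 0.0198632) = 2.77070e-05.
After k=2: 45.9307.
k=3: B_{6}/(6)! × [f^{(5)}(25) − f^{(5)}(5)] = 1/30240 × (2.01127e-05 − 0.000571721) = -1.82410e-08.

S_3 ≈ 45.9307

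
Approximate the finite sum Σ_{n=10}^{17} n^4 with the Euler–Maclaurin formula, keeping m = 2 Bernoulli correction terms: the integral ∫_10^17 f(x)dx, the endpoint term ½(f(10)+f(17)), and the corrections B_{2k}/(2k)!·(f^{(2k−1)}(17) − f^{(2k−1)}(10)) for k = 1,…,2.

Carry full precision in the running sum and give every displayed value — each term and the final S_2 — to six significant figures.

Integral: ∫_10^17 x^4 dx = 263971.
Boundary: ½(f(10) + f(17)) = ½(10000.0 + 83521.0) = 46760.5.
Running total after boundary: 310732.
k=1: B_{2}/(2)! × [f^{(1)}(17) − f^{(1)}(10)] = 1/12 × (19652.0 − 4000.00) = 1304.33.
Running total after k=1: 312036.
k=2: B_{4}/(4)! × [f^{(3)}(17) − f^{(3)}(10)] = −1/720 × (408.000 − 240.000) = -0.233333.

S_2 ≈ 312036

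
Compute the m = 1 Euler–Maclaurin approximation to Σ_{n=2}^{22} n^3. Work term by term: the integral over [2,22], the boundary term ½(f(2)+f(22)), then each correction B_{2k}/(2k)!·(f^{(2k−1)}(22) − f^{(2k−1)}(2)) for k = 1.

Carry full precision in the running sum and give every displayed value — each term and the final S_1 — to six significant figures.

∫_2^22 x^3 dx evaluates to 58560.0.
½[f(2) + f(22)] = ½[8.00000 + 10648.0] = 5328.00.
So far: 63888.0.
k=1: B_{2}/(2)! × [f^{(1)}(22) − f^{(1)}(2)] = 1/12 × (1452.00 − 12.0000) = 120.000.

S_1 ≈ 64008.0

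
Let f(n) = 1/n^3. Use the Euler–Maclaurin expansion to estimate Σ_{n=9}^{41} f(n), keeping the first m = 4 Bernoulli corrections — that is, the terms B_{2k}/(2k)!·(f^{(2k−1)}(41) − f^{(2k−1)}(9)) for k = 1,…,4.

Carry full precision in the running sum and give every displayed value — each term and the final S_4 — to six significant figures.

∫_9^41 1/x^3 dx evaluates to 0.00587540.
Endpoint term: (f(9) + f(41))/2 = (0.00137174 + 1.45094e-05)/2 = 0.000693126.
So far: 0.00656852.
Order-1 term: 1/12 · (-1.06166e-06 − (-0.000457247)) = 3.80155e-05.
Partial sum through k=1: 0.00660654.
Order-2 term: −1/720 · (-1.26313e-08 − (-0.000112901)) = -1.56789e-07.
Partial sum through k=2: 0.00660638.
Order-3 term: 1/30240 · (-3.15595e-10 − (-5.85410e-05)) = 1.93587e-09.
Partial sum through k=3: 0.00660638.
Order-4 term: −1/1209600 · (-1.35174e-11 − (-5.20365e-05)) = -4.30196e-11.

S_4 ≈ 0.00660638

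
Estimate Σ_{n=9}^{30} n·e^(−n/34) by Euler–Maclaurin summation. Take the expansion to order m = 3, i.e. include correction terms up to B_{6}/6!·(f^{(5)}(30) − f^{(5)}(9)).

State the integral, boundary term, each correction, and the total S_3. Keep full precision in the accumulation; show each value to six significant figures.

Integral: ∫_9^30 x·e^(−x/34) dx = 221.539.
Boundary: ½(f(9) + f(30)) = ½(6.90688 + 12.4142) = 9.66056.
So far: 231.199.
Order-1 term: 1/12 · (0.0486833 − 0.564288) = -0.0429671.
Partial sum through k=1: 231.156.
Order-2 term: −1/720 · (0.000758045 − 0.00181587) = 1.46921e-06.
Partial sum through k=2: 231.156.
Order-3 term: 1/30240 · (1.27507e-06 − 2.71939e-06) = -4.77620e-11.

S_3 ≈ 231.156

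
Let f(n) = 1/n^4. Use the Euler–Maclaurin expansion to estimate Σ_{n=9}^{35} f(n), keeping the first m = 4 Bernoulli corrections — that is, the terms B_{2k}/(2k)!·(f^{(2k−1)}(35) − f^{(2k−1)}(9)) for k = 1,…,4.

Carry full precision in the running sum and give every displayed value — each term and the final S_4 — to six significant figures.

S_4 ≈ 0.000531618

∫_9^35 1/x^4 dx evaluates to 0.000449473.
Endpoint term: (f(9) + f(35))/2 = (0.000152416 + 6.66389e-07)/2 = 7.65411e-05.
So far: 0.000526014.
Order-1 term: 1/12 · (-7.61587e-08 − (-6.77404e-05)) = 5.63868e-06.
Partial sum through k=1: 0.000531653.
Order-2 term: −1/720 · (-1.86511e-09 − (-2.50890e-05)) = -3.48433e-08.
Partial sum through k=2: 0.000531618.
Order-3 term: 1/30240 · (-8.52623e-11 − (-1.73455e-05)) = 5.73592e-10.
Partial sum through k=3: 0.000531618.
Order-4 term: −1/1209600 · (-6.26417e-12 − (-1.92728e-05)) = -1.59332e-11.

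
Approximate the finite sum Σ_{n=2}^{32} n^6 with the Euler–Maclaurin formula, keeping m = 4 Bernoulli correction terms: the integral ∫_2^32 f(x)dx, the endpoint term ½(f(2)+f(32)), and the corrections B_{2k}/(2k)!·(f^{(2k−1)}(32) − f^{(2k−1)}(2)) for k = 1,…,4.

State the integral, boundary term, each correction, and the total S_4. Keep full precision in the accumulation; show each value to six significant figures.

S_4 ≈ 5.46218e+09

Integral: ∫_2^32 x^6 dx = 4.90853e+09.
Boundary: ½(f(2) + f(32)) = ½(64.0000 + 1.07374e+09) = 5.36871e+08.
Running total after boundary: 5.44540e+09.
Order-1 term: 1/12 · (2.01327e+08 − 192.000) = 1.67772e+07.
Running total after k=1: 5.46218e+09.
Order-2 term: −1/720 · (3.93216e+06 − 960.000) = -5460.00.
Running total after k=2: 5.46218e+09.
Order-3 term: 1/30240 · (23040.0 − 1440.00) = 0.714286.
Running total after k=3: 5.46218e+09.
Order-4 term: −1/1209600 · (0.00000 − 0.00000) = 0.00000.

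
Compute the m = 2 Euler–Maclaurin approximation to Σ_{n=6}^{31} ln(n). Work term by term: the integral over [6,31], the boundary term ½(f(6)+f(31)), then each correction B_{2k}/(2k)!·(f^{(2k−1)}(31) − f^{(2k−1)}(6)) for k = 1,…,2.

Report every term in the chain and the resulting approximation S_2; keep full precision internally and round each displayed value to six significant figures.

S_2 ≈ 73.3047

Integral: ∫_6^31 ln(x) dx = 70.7030.
Boundary: ½(f(6) + f(31)) = ½(1.79176 + 3.43399) = 2.61287.
So far: 73.3159.
Order-1 term: 1/12 · (0.0322581 − 0.166667) = -0.0112007.
Partial sum through k=1: 73.3047.
Order-2 term: −1/720 · (6.71344e-05 − 0.00925926) = 1.27668e-05.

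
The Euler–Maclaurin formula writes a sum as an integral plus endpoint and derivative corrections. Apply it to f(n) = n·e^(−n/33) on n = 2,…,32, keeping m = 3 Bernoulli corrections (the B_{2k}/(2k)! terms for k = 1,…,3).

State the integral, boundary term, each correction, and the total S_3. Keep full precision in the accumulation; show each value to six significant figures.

S_3 ≈ 280.635

Integral: ∫_2^32 x·e^(−x/33) dx = 273.699.
½[f(2) + f(32)] = ½[1.88239 + 12.1343] = 7.00836.
So far: 280.708.
Correction k=1: B_{2}/2! · (f^{(1)}(32) − f^{(1)}(2)) = 1/12 · (0.0114908 − 0.884152) = -0.0727218.
After k=1: 280.635.
Correction k=2: B_{4}/4! · (f^{(3)}(32) − f^{(3)}(2)) = −1/720 · (0.000706967 − 0.00254044) = 2.54649e-06.
After k=2: 280.635.
Correction k=3: B_{6}/6! · (f^{(5)}(32) − f^{(5)}(2)) = 1/30240 · (1.28869e-06 − 3.92010e-06) = -8.70175e-11.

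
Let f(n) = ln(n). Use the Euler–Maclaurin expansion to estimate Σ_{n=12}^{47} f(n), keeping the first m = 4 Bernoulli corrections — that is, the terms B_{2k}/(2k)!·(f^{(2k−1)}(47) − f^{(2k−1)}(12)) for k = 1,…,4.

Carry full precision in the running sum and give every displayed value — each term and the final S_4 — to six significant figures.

S_4 ≈ 119.300

The integral term ∫_12^47 ln(x) dx = 116.138.
½[f(12) + f(47)] = ½[2.48491 + 3.85015] = 3.16753.
Integral + boundary = 119.306.
Order-1 term: 1/12 · (0.0212766 − 0.0833333) = -0.00517139.
Partial sum through k=1: 119.300.
Order-2 term: −1/720 · (1.92636e-05 − 0.00115741) = 1.58076e-06.
Partial sum through k=2: 119.300.
Order-3 term: 1/30240 · (1.04646e-07 − 9.64506e-05) = -3.18604e-09.
Partial sum through k=3: 119.300.
Order-4 term: −1/1209600 · (1.42117e-09 − 2.00939e-05) = 1.66108e-11.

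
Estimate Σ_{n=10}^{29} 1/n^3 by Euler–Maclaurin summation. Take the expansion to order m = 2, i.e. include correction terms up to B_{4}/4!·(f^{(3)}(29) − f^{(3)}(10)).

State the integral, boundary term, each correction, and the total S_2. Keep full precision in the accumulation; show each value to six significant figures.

S_2 ≈ 0.00495053

The integral term ∫_10^29 1/x^3 dx = 0.00440547.
Boundary: ½(f(10) + f(29)) = ½(0.00100000 + 4.10021e-05) = 0.000520501.
Integral + boundary = 0.00492597.
k=1: B_{2}/(2)! × [f^{(1)}(29) − f^{(1)}(10)] = 1/12 × (-4.24160e-06 − (-0.000300000)) = 2.46465e-05.
After k=1: 0.00495062.
k=2: B_{4}/(4)! × [f^{(3)}(29) − f^{(3)}(10)] = −1/720 × (-1.00870e-07 − (-6.00000e-05)) = -8.31932e-08.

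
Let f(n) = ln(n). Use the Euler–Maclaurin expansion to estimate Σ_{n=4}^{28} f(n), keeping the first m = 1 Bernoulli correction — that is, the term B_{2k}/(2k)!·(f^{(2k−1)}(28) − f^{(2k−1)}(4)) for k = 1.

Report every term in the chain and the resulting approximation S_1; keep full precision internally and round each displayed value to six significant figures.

Integral: ∫_4^28 ln(x) dx = 63.7565.
Boundary: ½(f(4) + f(28)) = ½(1.38629 + 3.33220) = 2.35925.
Running total after boundary: 66.1158.
Order-1 term: 1/12 · (0.0357143 − 0.250000) = -0.0178571.

S_1 ≈ 66.0979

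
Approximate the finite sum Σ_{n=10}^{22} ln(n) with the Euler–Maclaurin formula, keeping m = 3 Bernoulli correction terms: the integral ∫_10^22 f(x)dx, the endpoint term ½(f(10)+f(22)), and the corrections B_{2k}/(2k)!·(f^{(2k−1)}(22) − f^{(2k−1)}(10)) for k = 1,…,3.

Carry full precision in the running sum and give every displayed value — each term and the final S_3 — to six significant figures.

∫_10^22 ln(x) dx evaluates to 32.9771.
½[f(10) + f(22)] = ½[2.30259 + 3.09104] = 2.69681.
So far: 35.6739.
Correction k=1: B_{2}/2! · (f^{(1)}(22) − f^{(1)}(10)) = 1/12 · (0.0454545 − 0.100000) = -0.00454545.
Partial sum through k=1: 35.6694.
Correction k=2: B_{4}/4! · (f^{(3)}(22) − f^{(3)}(10)) = −1/720 · (0.000187829 − 0.00200000) = 2.51690e-06.
Partial sum through k=2: 35.6694.
Correction k=3: B_{6}/6! · (f^{(5)}(22) − f^{(5)}(10)) = 1/30240 · (4.65691e-06 − 0.000240000) = -7.78251e-09.

S_3 ≈ 35.6694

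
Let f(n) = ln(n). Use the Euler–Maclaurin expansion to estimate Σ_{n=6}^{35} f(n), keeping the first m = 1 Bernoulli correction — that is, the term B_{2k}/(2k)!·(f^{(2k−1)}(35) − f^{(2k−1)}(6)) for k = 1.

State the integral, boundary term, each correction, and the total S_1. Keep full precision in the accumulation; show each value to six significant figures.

∫_6^35 ln(x) dx evaluates to 84.6866.
Endpoint term: (f(6) + f(35))/2 = (1.79176 + 3.55535)/2 = 2.67355.
So far: 87.3602.
Order-1 term: 1/12 · (0.0285714 − 0.166667) = -0.0115079.

S_1 ≈ 87.3487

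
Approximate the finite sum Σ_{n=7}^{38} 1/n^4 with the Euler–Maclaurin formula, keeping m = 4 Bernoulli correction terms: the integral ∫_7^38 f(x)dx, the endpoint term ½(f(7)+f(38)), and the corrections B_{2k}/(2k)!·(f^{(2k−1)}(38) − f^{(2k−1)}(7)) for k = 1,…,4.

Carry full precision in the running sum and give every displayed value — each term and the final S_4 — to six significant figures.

S_4 ≈ 0.00119386

Integral: ∫_7^38 1/x^4 dx = 0.000965743.
Endpoint term: (f(7) + f(38))/2 = (0.000416493 + 4.79585e-07)/2 = 0.000208486.
So far: 0.00117423.
Correction k=1: B_{2}/2! · (f^{(1)}(38) − f^{(1)}(7)) = 1/12 · (-5.04826e-08 − (-0.000237996)) = 1.98288e-05.
Partial sum through k=1: 0.00119406.
Correction k=2: B_{4}/4! · (f^{(3)}(38) − f^{(3)}(7)) = −1/720 · (-1.04881e-09 − (-0.000145712)) = -2.02376e-07.
Partial sum through k=2: 0.00119386.
Correction k=3: B_{6}/6! · (f^{(5)}(38) − f^{(5)}(7)) = 1/30240 · (-4.06740e-11 − (-0.000166528)) = 5.50687e-09.
Partial sum through k=3: 0.00119386.
Correction k=4: B_{8}/8! · (f^{(7)}(38) − f^{(7)}(7)) = −1/1209600 · (-2.53508e-12 − (-0.000305868)) = -2.52867e-10.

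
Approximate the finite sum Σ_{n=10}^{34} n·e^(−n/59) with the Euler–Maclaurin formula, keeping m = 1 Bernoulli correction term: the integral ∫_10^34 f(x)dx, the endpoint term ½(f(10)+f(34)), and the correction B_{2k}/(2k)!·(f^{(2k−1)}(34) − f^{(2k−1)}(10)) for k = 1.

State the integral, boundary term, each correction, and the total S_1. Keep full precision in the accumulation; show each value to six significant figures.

S_1 ≈ 366.403

∫_10^34 x·e^(−x/59) dx evaluates to 352.667.
½[f(10) + f(34)] = ½[8.44094 + 19.1077] = 13.7743.
Running total after boundary: 366.441.
Correction k=1: B_{2}/2! · (f^{(1)}(34) − f^{(1)}(10)) = 1/12 · (0.238131 − 0.701027) = -0.0385746.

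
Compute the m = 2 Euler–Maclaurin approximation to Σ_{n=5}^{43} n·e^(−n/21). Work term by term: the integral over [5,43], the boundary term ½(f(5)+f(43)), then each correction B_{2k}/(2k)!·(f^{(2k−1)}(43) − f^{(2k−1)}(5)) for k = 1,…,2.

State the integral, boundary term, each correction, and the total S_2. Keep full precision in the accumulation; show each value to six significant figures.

∫_5^43 x·e^(−x/21) dx evaluates to 256.886.
½[f(5) + f(43)] = ½[3.94064 + 5.54880] = 4.74472.
Running total after boundary: 261.630.
Correction k=1: B_{2}/2! · (f^{(1)}(43) − f^{(1)}(5)) = 1/12 · (-0.135187 − 0.600478) = -0.0613054.
Running total after k=1: 261.569.
Correction k=2: B_{4}/4! · (f^{(3)}(43) − f^{(3)}(5)) = −1/720 · (0.000278678 − 0.00493590) = 6.46837e-06.

S_2 ≈ 261.569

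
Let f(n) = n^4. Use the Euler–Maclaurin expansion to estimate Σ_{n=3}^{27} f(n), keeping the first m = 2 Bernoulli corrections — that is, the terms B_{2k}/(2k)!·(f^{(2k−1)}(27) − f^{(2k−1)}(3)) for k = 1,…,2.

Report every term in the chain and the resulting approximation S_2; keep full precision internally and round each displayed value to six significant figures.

∫_3^27 x^4 dx evaluates to 2.86973e+06.
½[f(3) + f(27)] = ½[81.0000 + 531441] = 265761.
Integral + boundary = 3.13549e+06.
Correction k=1: B_{2}/2! · (f^{(1)}(27) − f^{(1)}(3)) = 1/12 · (78732.0 − 108.000) = 6552.00.
Partial sum through k=1: 3.14205e+06.
Correction k=2: B_{4}/4! · (f^{(3)}(27) − f^{(3)}(3)) = −1/720 · (648.000 − 72.0000) = -0.800000.

S_2 ≈ 3.14204e+06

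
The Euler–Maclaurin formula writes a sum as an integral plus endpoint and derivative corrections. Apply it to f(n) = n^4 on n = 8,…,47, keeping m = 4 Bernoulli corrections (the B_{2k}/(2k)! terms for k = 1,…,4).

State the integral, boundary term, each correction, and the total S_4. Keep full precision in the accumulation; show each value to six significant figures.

The integral term ∫_8^47 x^4 dx = 4.58624e+07.
Boundary: ½(f(8) + f(47)) = ½(4096.00 + 4.87968e+06) = 2.44189e+06.
Integral + boundary = 4.83043e+07.
Order-1 term: 1/12 · (415292 − 2048.00) = 34437.0.
Running total after k=1: 4.83388e+07.
Order-2 term: −1/720 · (1128.00 − 192.000) = -1.30000.
Running total after k=2: 4.83388e+07.
Order-3 term: 1/30240 · (0.00000 − 0.00000) = 0.00000.
Running total after k=3: 4.83388e+07.
Order-4 term: −1/1209600 · (0.00000 − 0.00000) = 0.00000.

S_4 ≈ 4.83388e+07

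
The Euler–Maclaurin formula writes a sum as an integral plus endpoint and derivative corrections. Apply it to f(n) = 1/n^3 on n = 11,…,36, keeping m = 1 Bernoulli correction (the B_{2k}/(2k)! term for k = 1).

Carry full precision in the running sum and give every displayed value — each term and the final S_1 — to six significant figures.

S_1 ≈ 0.00414973

The integral term ∫_11^36 1/x^3 dx = 0.00374643.
Boundary: ½(f(11) + f(36)) = ½(0.000751315 + 2.14335e-05) = 0.000386374.
So far: 0.00413280.
Correction k=1: B_{2}/2! · (f^{(1)}(36) − f^{(1)}(11)) = 1/12 · (-1.78612e-06 − (-0.000204904)) = 1.69265e-05.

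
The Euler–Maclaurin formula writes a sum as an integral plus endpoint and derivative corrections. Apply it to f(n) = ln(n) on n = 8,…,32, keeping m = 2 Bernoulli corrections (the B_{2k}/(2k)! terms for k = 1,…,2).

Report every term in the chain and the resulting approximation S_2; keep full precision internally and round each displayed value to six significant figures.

Integral: ∫_8^32 ln(x) dx = 70.2680.
½[f(8) + f(32)] = ½[2.07944 + 3.46574] = 2.77259.
Running total after boundary: 73.0406.
Order-1 term: 1/12 · (0.0312500 − 0.125000) = -0.00781250.
Partial sum through k=1: 73.0328.
Order-2 term: −1/720 · (6.10352e-05 − 0.00390625) = 5.34058e-06.

S_2 ≈ 73.0328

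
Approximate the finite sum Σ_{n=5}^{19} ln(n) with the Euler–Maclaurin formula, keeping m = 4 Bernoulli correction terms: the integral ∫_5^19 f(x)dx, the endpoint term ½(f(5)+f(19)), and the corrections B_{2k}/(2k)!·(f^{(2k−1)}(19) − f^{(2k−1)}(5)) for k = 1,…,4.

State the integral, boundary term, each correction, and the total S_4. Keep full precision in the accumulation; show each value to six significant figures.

S_4 ≈ 36.1618

The integral term ∫_5^19 ln(x) dx = 33.8972.
½[f(5) + f(19)] = ½[1.60944 + 2.94444] = 2.27694.
So far: 36.1741.
k=1: B_{2}/(2)! × [f^{(1)}(19) − f^{(1)}(5)] = 1/12 × (0.0526316 − 0.200000) = -0.0122807.
Partial sum through k=1: 36.1618.
k=2: B_{4}/(4)! × [f^{(3)}(19) − f^{(3)}(5)] = −1/720 × (0.000291588 − 0.0160000) = 2.18172e-05.
Partial sum through k=2: 36.1618.
k=3: B_{6}/(6)! × [f^{(5)}(19) − f^{(5)}(5)] = 1/30240 × (9.69267e-06 − 0.00768000) = -2.53648e-07.
Partial sum through k=3: 36.1618.
k=4: B_{8}/(8)! × [f^{(7)}(19) − f^{(7)}(5)] = −1/1209600 × (8.05485e-07 − 0.00921600) = 7.61838e-09.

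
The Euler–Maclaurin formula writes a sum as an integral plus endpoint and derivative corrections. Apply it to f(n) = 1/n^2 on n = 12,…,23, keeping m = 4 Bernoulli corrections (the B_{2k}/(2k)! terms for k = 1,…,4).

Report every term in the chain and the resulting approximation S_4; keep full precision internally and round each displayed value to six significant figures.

∫_12^23 1/x^2 dx evaluates to 0.0398551.
Boundary: ½(f(12) + f(23)) = ½(0.00694444 + 0.00189036) = 0.00441740.
Running total after boundary: 0.0442725.
k=1: B_{2}/(2)! × [f^{(1)}(23) − f^{(1)}(12)] = 1/12 × (-0.000164379 − (-0.00115741)) = 8.27524e-05.
Partial sum through k=1: 0.0443552.
k=2: B_{4}/(4)! × [f^{(3)}(23) − f^{(3)}(12)] = −1/720 × (-3.72883e-06 − (-9.64506e-05)) = -1.28780e-07.
Partial sum through k=2: 0.0443551.
k=3: B_{6}/(6)! × [f^{(5)}(23) − f^{(5)}(12)] = 1/30240 × (-2.11465e-07 − (-2.00939e-05)) = 6.57487e-10.
Partial sum through k=3: 0.0443551.
k=4: B_{8}/(8)! × [f^{(7)}(23) − f^{(7)}(12)] = −1/1209600 × (-2.23857e-08 − (-7.81429e-06)) = -6.44172e-12.

S_4 ≈ 0.0443551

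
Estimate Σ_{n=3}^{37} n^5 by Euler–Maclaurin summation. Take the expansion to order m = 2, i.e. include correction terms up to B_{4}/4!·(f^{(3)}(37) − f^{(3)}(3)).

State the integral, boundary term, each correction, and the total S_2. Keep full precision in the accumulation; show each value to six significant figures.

The integral term ∫_3^37 x^5 dx = 4.27621e+08.
½[f(3) + f(37)] = ½[243.000 + 6.93440e+07] = 3.46721e+07.
So far: 4.62293e+08.
Correction k=1: B_{2}/2! · (f^{(1)}(37) − f^{(1)}(3)) = 1/12 · (9.37080e+06 − 405.000) = 780867.
Partial sum through k=1: 4.63074e+08.
Correction k=2: B_{4}/4! · (f^{(3)}(37) − f^{(3)}(3)) = −1/720 · (82140.0 − 540.000) = -113.333.

S_2 ≈ 4.63074e+08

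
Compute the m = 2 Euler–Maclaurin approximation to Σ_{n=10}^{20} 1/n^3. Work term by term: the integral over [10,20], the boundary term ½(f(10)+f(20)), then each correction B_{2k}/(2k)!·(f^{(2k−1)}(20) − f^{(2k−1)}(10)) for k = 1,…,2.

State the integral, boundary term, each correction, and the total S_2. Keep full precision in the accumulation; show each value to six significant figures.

S_2 ≈ 0.00433586

Integral: ∫_10^20 1/x^3 dx = 0.00375000.
Boundary: ½(f(10) + f(20)) = ½(0.00100000 + 0.000125000) = 0.000562500.
Running total after boundary: 0.00431250.
Order-1 term: 1/12 · (-1.87500e-05 − (-0.000300000)) = 2.34375e-05.
Running total after k=1: 0.00433594.
Order-2 term: −1/720 · (-9.37500e-07 − (-6.00000e-05)) = -8.20312e-08.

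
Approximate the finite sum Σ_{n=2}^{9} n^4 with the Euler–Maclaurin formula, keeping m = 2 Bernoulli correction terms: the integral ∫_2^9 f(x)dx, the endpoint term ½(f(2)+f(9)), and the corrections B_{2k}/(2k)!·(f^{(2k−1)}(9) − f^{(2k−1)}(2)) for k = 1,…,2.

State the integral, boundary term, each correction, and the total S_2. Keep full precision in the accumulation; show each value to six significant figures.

∫_2^9 x^4 dx evaluates to 11803.4.
Boundary: ½(f(2) + f(9)) = ½(16.0000 + 6561.00) = 3288.50.
Running total after boundary: 15091.9.
Order-1 term: 1/12 · (2916.00 − 32.0000) = 240.333.
After k=1: 15332.2.
Order-2 term: −1/720 · (216.000 − 48.0000) = -0.233333.

S_2 ≈ 15332.0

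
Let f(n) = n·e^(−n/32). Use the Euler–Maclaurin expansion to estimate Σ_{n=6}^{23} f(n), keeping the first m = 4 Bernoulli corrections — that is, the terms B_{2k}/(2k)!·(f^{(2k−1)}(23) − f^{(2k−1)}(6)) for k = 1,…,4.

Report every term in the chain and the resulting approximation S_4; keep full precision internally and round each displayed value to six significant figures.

S_4 ≈ 158.391

∫_6^23 x·e^(−x/32) dx evaluates to 150.344.
Boundary: ½(f(6) + f(23)) = ½(4.97417 + 11.2093) = 8.09174.
Running total after boundary: 158.436.
k=1: B_{2}/(2)! × [f^{(1)}(23) − f^{(1)}(6)] = 1/12 × (0.137070 − 0.673586) = -0.0447097.
Partial sum through k=1: 158.391.
k=2: B_{4}/(4)! × [f^{(3)}(23) − f^{(3)}(6)] = −1/720 × (0.00108573 − 0.00227700) = 1.65453e-06.
Partial sum through k=2: 158.391.
k=3: B_{6}/(6)! × [f^{(5)}(23) − f^{(5)}(6)] = 1/30240 × (1.98986e-06 − 3.80488e-06) = -6.00206e-11.
Partial sum through k=3: 158.391.
k=4: B_{8}/(8)! × [f^{(7)}(23) − f^{(7)}(6)] = −1/1209600 × (2.85100e-09 − 5.25989e-09) = 1.99148e-15.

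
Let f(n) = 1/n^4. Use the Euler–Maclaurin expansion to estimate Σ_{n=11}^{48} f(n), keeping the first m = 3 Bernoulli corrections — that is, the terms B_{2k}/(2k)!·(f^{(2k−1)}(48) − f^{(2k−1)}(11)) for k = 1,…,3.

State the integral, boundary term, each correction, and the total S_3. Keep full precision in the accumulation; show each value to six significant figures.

The integral term ∫_11^48 1/x^4 dx = 0.000247424.
Endpoint term: (f(11) + f(48))/2 = (6.83013e-05 + 1.88380e-07)/2 = 3.42449e-05.
Integral + boundary = 0.000281669.
k=1: B_{2}/(2)! × [f^{(1)}(48) − f^{(1)}(11)] = 1/12 × (-1.56983e-08 − (-2.48369e-05)) = 2.06843e-06.
Running total after k=1: 0.000283737.
k=2: B_{4}/(4)! × [f^{(3)}(48) − f^{(3)}(11)] = −1/720 × (-2.04406e-10 − (-6.15790e-06)) = -8.55235e-09.
Running total after k=2: 0.000283729.
k=3: B_{6}/(6)! × [f^{(5)}(48) − f^{(5)}(11)] = 1/30240 × (-4.96819e-12 − (-2.84994e-06)) = 9.42438e-11.

S_3 ≈ 0.000283729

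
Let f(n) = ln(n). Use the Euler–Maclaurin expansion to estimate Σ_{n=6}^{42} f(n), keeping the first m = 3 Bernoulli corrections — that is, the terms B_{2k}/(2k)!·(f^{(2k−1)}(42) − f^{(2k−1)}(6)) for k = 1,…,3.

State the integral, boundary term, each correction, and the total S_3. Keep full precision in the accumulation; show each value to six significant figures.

∫_6^42 ln(x) dx evaluates to 110.232.
½[f(6) + f(42)] = ½[1.79176 + 3.73767] = 2.76471.
Integral + boundary = 112.996.
Correction k=1: B_{2}/2! · (f^{(1)}(42) − f^{(1)}(6)) = 1/12 · (0.0238095 − 0.166667) = -0.0119048.
Running total after k=1: 112.984.
Correction k=2: B_{4}/4! · (f^{(3)}(42) − f^{(3)}(6)) = −1/720 · (2.69949e-05 − 0.00925926) = 1.28226e-05.
Running total after k=2: 112.984.
Correction k=3: B_{6}/6! · (f^{(5)}(42) − f^{(5)}(6)) = 1/30240 · (1.83639e-07 − 0.00308642) = -1.02058e-07.

S_3 ≈ 112.984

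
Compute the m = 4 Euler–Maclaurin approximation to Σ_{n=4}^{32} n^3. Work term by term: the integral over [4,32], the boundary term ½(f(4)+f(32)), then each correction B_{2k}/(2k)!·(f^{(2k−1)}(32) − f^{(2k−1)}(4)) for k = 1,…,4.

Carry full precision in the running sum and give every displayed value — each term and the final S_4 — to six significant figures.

The integral term ∫_4^32 x^3 dx = 262080.
½[f(4) + f(32)] = ½[64.0000 + 32768.0] = 16416.0.
Running total after boundary: 278496.
Correction k=1: B_{2}/2! · (f^{(1)}(32) − f^{(1)}(4)) = 1/12 · (3072.00 − 48.0000) = 252.000.
Partial sum through k=1: 278748.
Correction k=2: B_{4}/4! · (f^{(3)}(32) − f^{(3)}(4)) = −1/720 · (6.00000 − 6.00000) = 0.00000.
Partial sum through k=2: 278748.
Correction k=3: B_{6}/6! · (f^{(5)}(32) − f^{(5)}(4)) = 1/30240 · (0.00000 − 0.00000) = 0.00000.
Partial sum through k=3: 278748.
Correction k=4: B_{8}/8! · (f^{(7)}(32) − f^{(7)}(4)) = −1/1209600 · (0.00000 − 0.00000) = 0.00000.

S_4 ≈ 278748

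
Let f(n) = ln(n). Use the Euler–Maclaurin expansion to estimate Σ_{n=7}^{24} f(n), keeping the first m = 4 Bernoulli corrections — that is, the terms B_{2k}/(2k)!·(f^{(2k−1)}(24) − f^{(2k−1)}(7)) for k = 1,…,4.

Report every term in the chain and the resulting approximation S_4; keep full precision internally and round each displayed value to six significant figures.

The integral term ∫_7^24 ln(x) dx = 45.6519.
Endpoint term: (f(7) + f(24))/2 = (1.94591 + 3.17805)/2 = 2.56198.
So far: 48.2139.
Correction k=1: B_{2}/2! · (f^{(1)}(24) − f^{(1)}(7)) = 1/12 · (0.0416667 − 0.142857) = -0.00843254.
After k=1: 48.2055.
Correction k=2: B_{4}/4! · (f^{(3)}(24) − f^{(3)}(7)) = −1/720 · (0.000144676 − 0.00583090) = 7.89754e-06.
After k=2: 48.2055.
Correction k=3: B_{6}/6! · (f^{(5)}(24) − f^{(5)}(7)) = 1/30240 · (3.01408e-06 − 0.00142798) = -4.71218e-08.
After k=3: 48.2055.
Correction k=4: B_{8}/8! · (f^{(7)}(24) − f^{(7)}(7)) = −1/1209600 · (1.56983e-07 − 0.000874271) = 7.22647e-10.

S_4 ≈ 48.2055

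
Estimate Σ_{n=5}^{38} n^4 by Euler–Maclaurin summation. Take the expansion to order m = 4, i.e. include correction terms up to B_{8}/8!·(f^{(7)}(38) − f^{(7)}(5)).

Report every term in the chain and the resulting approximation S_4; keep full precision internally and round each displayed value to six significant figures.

S_4 ≈ 1.69075e+07

Integral: ∫_5^38 x^4 dx = 1.58464e+07.
Boundary: ½(f(5) + f(38)) = ½(625.000 + 2.08514e+06) = 1.04288e+06.
So far: 1.68893e+07.
Correction k=1: B_{2}/2! · (f^{(1)}(38) − f^{(1)}(5)) = 1/12 · (219488 − 500.000) = 18249.0.
After k=1: 1.69075e+07.
Correction k=2: B_{4}/4! · (f^{(3)}(38) − f^{(3)}(5)) = −1/720 · (912.000 − 120.000) = -1.10000.
After k=2: 1.69075e+07.
Correction k=3: B_{6}/6! · (f^{(5)}(38) − f^{(5)}(5)) = 1/30240 · (0.00000 − 0.00000) = 0.00000.
After k=3: 1.69075e+07.
Correction k=4: B_{8}/8! · (f^{(7)}(38) − f^{(7)}(5)) = −1/1209600 · (0.00000 − 0.00000) = 0.00000.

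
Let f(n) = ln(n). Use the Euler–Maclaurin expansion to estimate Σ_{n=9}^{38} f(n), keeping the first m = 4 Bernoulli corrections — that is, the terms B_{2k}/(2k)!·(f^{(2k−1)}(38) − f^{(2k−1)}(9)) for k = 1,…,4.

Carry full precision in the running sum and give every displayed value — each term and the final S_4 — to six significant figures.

The integral term ∫_9^38 ln(x) dx = 89.4533.
Endpoint term: (f(9) + f(38))/2 = (2.19722 + 3.63759)/2 = 2.91741.
Running total after boundary: 92.3707.
Order-1 term: 1/12 · (0.0263158 − 0.111111) = -0.00706628.
Partial sum through k=1: 92.3636.
Order-2 term: −1/720 · (3.64485e-05 − 0.00274348) = 3.75977e-06.
Partial sum through k=2: 92.3636.
Order-3 term: 1/30240 · (3.02896e-07 − 0.000406442) = -1.34305e-08.
Partial sum through k=3: 92.3636.
Order-4 term: −1/1209600 · (6.29285e-09 − 0.000150534) = 1.24444e-10.

S_4 ≈ 92.3636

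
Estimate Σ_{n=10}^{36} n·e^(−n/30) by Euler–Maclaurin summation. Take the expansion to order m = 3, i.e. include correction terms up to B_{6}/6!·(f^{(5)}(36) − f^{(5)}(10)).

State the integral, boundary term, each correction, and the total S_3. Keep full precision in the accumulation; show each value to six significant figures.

Integral: ∫_10^36 x·e^(−x/30) dx = 263.473.
Boundary: ½(f(10) + f(36)) = ½(7.16531 + 10.8430) = 9.00415.
Integral + boundary = 272.477.
k=1: B_{2}/(2)! × [f^{(1)}(36) − f^{(1)}(10)] = 1/12 × (-0.0602388 − 0.477688) = -0.0448272.
Partial sum through k=1: 272.432.
k=2: B_{4}/(4)! × [f^{(3)}(36) − f^{(3)}(10)] = −1/720 × (0.000602388 − 0.00212306) = 2.11204e-06.
Partial sum through k=2: 272.432.
k=3: B_{6}/(6)! × [f^{(5)}(36) − f^{(5)}(10)] = 1/30240 × (1.41301e-06 − 4.12816e-06) = -8.97868e-11.

S_3 ≈ 272.432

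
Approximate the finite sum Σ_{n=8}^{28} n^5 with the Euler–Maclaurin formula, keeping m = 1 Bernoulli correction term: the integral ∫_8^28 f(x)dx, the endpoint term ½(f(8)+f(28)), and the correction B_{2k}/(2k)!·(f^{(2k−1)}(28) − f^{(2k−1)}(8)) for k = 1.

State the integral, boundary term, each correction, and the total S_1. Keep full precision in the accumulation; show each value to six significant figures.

S_1 ≈ 8.91473e+07

The integral term ∫_8^28 x^5 dx = 8.02714e+07.
½[f(8) + f(28)] = ½[32768.0 + 1.72104e+07] = 8.62157e+06.
So far: 8.88929e+07.
Correction k=1: B_{2}/2! · (f^{(1)}(28) − f^{(1)}(8)) = 1/12 · (3.07328e+06 − 20480.0) = 254400.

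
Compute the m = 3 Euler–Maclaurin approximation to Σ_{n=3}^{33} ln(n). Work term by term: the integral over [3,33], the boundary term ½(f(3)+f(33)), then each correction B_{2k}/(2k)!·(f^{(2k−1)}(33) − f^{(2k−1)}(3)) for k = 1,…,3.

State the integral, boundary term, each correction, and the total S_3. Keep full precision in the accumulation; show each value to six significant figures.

Integral: ∫_3^33 ln(x) dx = 82.0889.
½[f(3) + f(33)] = ½[1.09861 + 3.49651] = 2.29756.
Integral + boundary = 84.3865.
Order-1 term: 1/12 · (0.0303030 − 0.333333) = -0.0252525.
Running total after k=1: 84.3612.
Order-2 term: −1/720 · (5.56529e-05 − 0.0740741) = 0.000102803.
Running total after k=2: 84.3613.
Order-3 term: 1/30240 · (6.13256e-07 − 0.0987654) = -3.26603e-06.

S_3 ≈ 84.3613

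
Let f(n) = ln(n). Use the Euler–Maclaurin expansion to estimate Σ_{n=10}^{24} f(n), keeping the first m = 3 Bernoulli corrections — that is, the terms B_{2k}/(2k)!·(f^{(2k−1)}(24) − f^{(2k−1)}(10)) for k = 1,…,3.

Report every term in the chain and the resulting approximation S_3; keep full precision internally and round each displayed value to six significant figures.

The integral term ∫_10^24 ln(x) dx = 39.2474.
Boundary: ½(f(10) + f(24)) = ½(2.30259 + 3.17805) = 2.74032.
Running total after boundary: 41.9878.
Correction k=1: B_{2}/2! · (f^{(1)}(24) − f^{(1)}(10)) = 1/12 · (0.0416667 − 0.100000) = -0.00486111.
Partial sum through k=1: 41.9829.
Correction k=2: B_{4}/4! · (f^{(3)}(24) − f^{(3)}(10)) = −1/720 · (0.000144676 − 0.00200000) = 2.57684e-06.
Partial sum through k=2: 41.9829.
Correction k=3: B_{6}/6! · (f^{(5)}(24) − f^{(5)}(10)) = 1/30240 · (3.01408e-06 − 0.000240000) = -7.83684e-09.

S_3 ≈ 41.9829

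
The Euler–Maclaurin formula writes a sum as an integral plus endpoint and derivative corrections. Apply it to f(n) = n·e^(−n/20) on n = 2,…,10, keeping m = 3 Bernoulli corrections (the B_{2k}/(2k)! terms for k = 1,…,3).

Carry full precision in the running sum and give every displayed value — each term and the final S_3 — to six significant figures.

S_3 ≈ 38.1050

∫_2^10 x·e^(−x/20) dx evaluates to 34.2101.
Endpoint term: (f(2) + f(10))/2 = (1.80967 + 6.06531)/2 = 3.93749.
Integral + boundary = 38.1476.
Correction k=1: B_{2}/2! · (f^{(1)}(10) − f^{(1)}(2)) = 1/12 · (0.303265 − 0.814354) = -0.0425907.
After k=1: 38.1050.
Correction k=2: B_{4}/4! · (f^{(3)}(10) − f^{(3)}(2)) = −1/720 · (0.00379082 − 0.00656007) = 3.84619e-06.
After k=2: 38.1050.
Correction k=3: B_{6}/6! · (f^{(5)}(10) − f^{(5)}(2)) = 1/30240 · (1.70587e-05 − 2.77106e-05) = -3.52248e-10.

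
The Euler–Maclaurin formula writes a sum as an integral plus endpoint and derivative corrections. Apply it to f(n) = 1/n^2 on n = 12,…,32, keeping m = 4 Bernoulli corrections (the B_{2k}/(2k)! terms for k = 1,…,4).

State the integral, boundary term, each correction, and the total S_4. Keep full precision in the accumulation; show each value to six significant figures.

Integral: ∫_12^32 1/x^2 dx = 0.0520833.
Boundary: ½(f(12) + f(32)) = ½(0.00694444 + 0.000976562) = 0.00396050.
So far: 0.0560438.
Order-1 term: 1/12 · (-6.10352e-05 − (-0.00115741)) = 9.13644e-05.
After k=1: 0.0561352.
Order-2 term: −1/720 · (-7.15256e-07 − (-9.64506e-05)) = -1.32966e-07.
After k=2: 0.0561351.
Order-3 term: 1/30240 · (-2.09548e-08 − (-2.00939e-05)) = 6.63787e-10.
After k=3: 0.0561351.
Order-4 term: −1/1209600 · (-1.14596e-09 − (-7.81429e-06)) = -6.45928e-12.

S_4 ≈ 0.0561351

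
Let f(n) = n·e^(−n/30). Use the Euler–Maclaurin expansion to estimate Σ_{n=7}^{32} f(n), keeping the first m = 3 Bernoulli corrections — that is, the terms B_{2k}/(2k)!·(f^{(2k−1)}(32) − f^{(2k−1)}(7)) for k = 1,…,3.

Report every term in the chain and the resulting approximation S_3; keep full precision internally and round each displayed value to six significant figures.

Integral: ∫_7^32 x·e^(−x/30) dx = 238.871.
Boundary: ½(f(7) + f(32)) = ½(5.54323 + 11.0129) = 8.27807.
So far: 247.149.
Correction k=1: B_{2}/2! · (f^{(1)}(32) − f^{(1)}(7)) = 1/12 · (-0.0229436 − 0.607115) = -0.0525049.
After k=1: 247.097.
Correction k=2: B_{4}/4! · (f^{(3)}(32) − f^{(3)}(7)) = −1/720 · (0.000739293 − 0.00243433) = 2.35421e-06.
After k=2: 247.097.
Correction k=3: B_{6}/6! · (f^{(5)}(32) − f^{(5)}(7)) = 1/30240 · (1.67120e-06 − 4.66009e-06) = -9.88390e-11.

S_3 ≈ 247.097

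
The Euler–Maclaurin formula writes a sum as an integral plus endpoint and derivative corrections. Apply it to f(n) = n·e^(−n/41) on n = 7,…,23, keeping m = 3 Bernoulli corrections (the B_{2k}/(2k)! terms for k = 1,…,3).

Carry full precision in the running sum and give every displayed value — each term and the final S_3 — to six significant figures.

∫_7^23 x·e^(−x/41) dx evaluates to 161.727.
½[f(7) + f(23)] = ½[5.90133 + 13.1250] = 9.51317.
So far: 171.240.
k=1: B_{2}/(2)! × [f^{(1)}(23) − f^{(1)}(7)] = 1/12 × (0.250530 − 0.699113) = -0.0373819.
Running total after k=1: 171.203.
k=2: B_{4}/(4)! × [f^{(3)}(23) − f^{(3)}(7)] = −1/720 × (0.000827980 − 0.00141892) = 8.20753e-07.
Running total after k=2: 171.203.
k=3: B_{6}/(6)! × [f^{(5)}(23) − f^{(5)}(7)] = 1/30240 × (8.96445e-07 − 1.44078e-06) = -1.80006e-11.

S_3 ≈ 171.203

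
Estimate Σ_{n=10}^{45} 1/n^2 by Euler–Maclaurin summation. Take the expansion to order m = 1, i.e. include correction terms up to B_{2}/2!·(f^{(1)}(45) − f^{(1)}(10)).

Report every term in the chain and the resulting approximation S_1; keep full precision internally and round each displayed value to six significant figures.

∫_10^45 1/x^2 dx evaluates to 0.0777778.
Boundary: ½(f(10) + f(45)) = ½(0.0100000 + 0.000493827) = 0.00524691.
So far: 0.0830247.
Order-1 term: 1/12 · (-2.19479e-05 − (-0.00200000)) = 0.000164838.

S_1 ≈ 0.0831895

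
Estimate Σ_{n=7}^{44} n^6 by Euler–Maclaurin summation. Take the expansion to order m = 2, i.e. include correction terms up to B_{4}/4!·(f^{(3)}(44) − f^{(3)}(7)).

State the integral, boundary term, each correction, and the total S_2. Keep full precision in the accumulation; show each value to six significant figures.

S_2 ≈ 4.93216e+10

Integral: ∫_7^44 x^6 dx = 4.56110e+10.
Boundary: ½(f(7) + f(44)) = ½(117649 + 7.25631e+09) = 3.62822e+09.
So far: 4.92392e+10.
Order-1 term: 1/12 · (9.89497e+08 − 100842) = 8.24497e+07.
After k=1: 4.93217e+10.
Order-2 term: −1/720 · (1.02221e+07 − 41160.0) = -14140.2.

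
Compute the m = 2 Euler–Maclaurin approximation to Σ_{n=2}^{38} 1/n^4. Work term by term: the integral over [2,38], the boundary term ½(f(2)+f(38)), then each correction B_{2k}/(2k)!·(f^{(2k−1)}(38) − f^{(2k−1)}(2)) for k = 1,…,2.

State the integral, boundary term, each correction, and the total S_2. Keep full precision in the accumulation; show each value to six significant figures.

S_2 ≈ 0.0820254

Integral: ∫_2^38 1/x^4 dx = 0.0416606.
Endpoint term: (f(2) + f(38))/2 = (0.0625000 + 4.79585e-07)/2 = 0.0312502.
So far: 0.0729108.
Order-1 term: 1/12 · (-5.04826e-08 − (-0.125000)) = 0.0104167.
Running total after k=1: 0.0833275.
Order-2 term: −1/720 · (-1.04881e-09 − (-0.937500)) = -0.00130208.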